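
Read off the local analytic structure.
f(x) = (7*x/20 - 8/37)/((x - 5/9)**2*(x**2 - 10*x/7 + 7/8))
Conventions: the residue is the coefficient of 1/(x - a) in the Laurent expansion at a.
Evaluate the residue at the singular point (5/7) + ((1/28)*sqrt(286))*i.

The residue is (-8504433/19963165) - ((5340006/570946519)*sqrt(286))*i.

The factor x**2 - 10*x/7 + 7/8 splits as (x - a)(x - a') with a = (5/7) + ((1/28)*sqrt(286))*i, a' = (5/7) - ((1/28)*sqrt(286))*i. At the order-1 pole a set g(x) = (x - a)*f(x) = [(7*x/20 - 8/37)/(x - 5/9)**2] / (x - a').
Simple pole: residue = g(a) at a = (5/7) + ((1/28)*sqrt(286))*i, which is (-8504433/19963165) - ((5340006/570946519)*sqrt(286))*i.


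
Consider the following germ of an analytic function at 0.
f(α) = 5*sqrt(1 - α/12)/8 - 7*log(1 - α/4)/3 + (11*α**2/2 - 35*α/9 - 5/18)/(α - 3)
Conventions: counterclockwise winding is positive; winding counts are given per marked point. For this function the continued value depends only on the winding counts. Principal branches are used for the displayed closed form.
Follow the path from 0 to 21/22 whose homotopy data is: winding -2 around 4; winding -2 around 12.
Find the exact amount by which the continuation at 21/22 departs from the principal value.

The rational part is single-valued and drops out of the difference; each branch term changes only by its own monodromy.
(5/8)*sqrt(1 - α/(12)): winding -2 is even, the square root returns to the same sheet, contribution 0.
(-7/3)*log(1 - α/(4)): each positive loop around 4 adds 2*pi*i to the log, so winding -2 contributes (-7/3)*(-2)*2*pi*i = (28/3)*pi*i.
Summing the contributions at α = 21/22 gives (28/3)*pi*i.

Continued minus principal equals (28/3)*pi*i.


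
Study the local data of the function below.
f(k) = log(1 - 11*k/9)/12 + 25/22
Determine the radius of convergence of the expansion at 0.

Branch term (1/12)*log(1 - k/(9/11)): its argument vanishes at k = 9/11, a logarithmic branch point, modulus 9/11.
The radius of convergence is the smallest modulus among the singular points: 9/11.

The radius of convergence is 9/11.


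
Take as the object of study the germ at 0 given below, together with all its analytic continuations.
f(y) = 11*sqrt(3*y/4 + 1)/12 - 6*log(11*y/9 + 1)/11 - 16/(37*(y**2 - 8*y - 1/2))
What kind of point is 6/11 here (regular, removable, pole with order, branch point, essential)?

The point is a regular point.

Denominator factors: y**2 - 8*y - 1/2 = -1105/242 at y = 6/11 — none vanishes.
Branch term sqrt(1 - y/(-4/3)): argument at 6/11 is 31/22, nonzero, so 6/11 is not its branch point (a point on a principal cut is still regular for the continued germ).
Branch term log(1 - y/(-9/11)): argument at 6/11 is 5/3, nonzero, so 6/11 is not its branch point (a point on a principal cut is still regular for the continued germ).
So the germ continues analytically to 6/11.


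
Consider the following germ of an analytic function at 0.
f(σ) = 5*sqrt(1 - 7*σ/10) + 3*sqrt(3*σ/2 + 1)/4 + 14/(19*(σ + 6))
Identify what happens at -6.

The point is a pole of order 1.

The denominator factor σ + 6 vanishes at -6 and appears to the power 1; the numerator there equals 14/19, nonzero, and no other factor vanishes.
The branch terms are analytic at this point.
Hence a pole whose order is the multiplicity, 1.


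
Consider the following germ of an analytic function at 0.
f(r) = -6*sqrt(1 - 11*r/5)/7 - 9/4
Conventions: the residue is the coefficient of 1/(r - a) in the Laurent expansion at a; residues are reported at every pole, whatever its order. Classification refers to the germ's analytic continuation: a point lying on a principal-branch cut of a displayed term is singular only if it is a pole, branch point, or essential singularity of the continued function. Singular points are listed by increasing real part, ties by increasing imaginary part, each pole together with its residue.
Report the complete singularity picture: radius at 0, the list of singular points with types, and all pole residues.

Radius of convergence at 0: 5/11.
At 5/11: an algebraic (square-root) branch point.

Branch term (-6/7)*sqrt(1 - r/(5/11)): its argument vanishes at r = 5/11, a square-root branch point, modulus 5/11.
The radius of convergence is the smallest modulus among the singular points: 5/11.


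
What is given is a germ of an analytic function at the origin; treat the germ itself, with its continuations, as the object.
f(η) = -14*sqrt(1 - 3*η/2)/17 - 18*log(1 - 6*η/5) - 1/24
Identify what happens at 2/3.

The term (-14/17)*sqrt(1 - η/(2/3)) has argument 1 - 2/3/(2/3) = 0 at 2/3: a square-root (algebraic, two-sheeted) branch point; the remaining terms are analytic or single-valued there.

The point is an algebraic (square-root) branch point.


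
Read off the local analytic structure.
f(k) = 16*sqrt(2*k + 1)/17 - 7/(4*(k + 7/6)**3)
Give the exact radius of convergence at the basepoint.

The radius of convergence is 1/2.

Denominator factor (k + 7/6)^3: pole of order 3 at -7/6, modulus 7/6.
Branch term (16/17)*sqrt(1 - k/(-1/2)): its argument vanishes at k = -1/2, a square-root branch point, modulus 1/2.
The radius of convergence is the smallest modulus among the singular points: 1/2.


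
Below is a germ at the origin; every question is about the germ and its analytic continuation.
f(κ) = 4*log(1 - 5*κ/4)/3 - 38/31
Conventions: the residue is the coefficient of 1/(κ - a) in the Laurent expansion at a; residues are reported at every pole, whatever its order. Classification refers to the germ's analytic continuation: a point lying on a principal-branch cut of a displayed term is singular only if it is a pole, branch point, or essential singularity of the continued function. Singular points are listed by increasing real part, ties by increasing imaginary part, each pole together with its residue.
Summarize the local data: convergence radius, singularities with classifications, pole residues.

Radius of convergence at 0: 4/5.
At 4/5: a logarithmic branch point.

Branch term (4/3)*log(1 - κ/(4/5)): its argument vanishes at κ = 4/5, a logarithmic branch point, modulus 4/5.
The radius of convergence is the smallest modulus among the singular points: 4/5.


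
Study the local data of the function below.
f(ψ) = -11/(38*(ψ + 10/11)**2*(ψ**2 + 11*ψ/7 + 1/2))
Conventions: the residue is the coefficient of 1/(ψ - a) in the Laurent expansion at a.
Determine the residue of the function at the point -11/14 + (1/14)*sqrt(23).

The factor ψ**2 + 11*ψ/7 + 1/2 splits as (ψ - a)(ψ - a') with a = -11/14 + (1/14)*sqrt(23), a' = -11/14 - (1/14)*sqrt(23). At the order-1 pole a set g(ψ) = (ψ - a)*f(ψ) = [-11/(38*(ψ + 10/11)**2)] / (ψ - a').
Simple pole: residue = g(a) at a = -11/14 + (1/14)*sqrt(23), which is 102487/29929 - (14646324/13078973)*sqrt(23).

The residue is 102487/29929 - (14646324/13078973)*sqrt(23).


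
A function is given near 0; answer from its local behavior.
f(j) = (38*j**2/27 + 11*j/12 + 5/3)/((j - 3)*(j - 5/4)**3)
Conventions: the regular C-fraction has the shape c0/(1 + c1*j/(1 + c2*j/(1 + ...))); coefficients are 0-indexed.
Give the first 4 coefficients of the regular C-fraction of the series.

Taylor coefficients (expand at 0): a_0 = 64/225, a_1 = 3152/3375, a_2 = 102224/50625, a_3 = 2510992/759375.
c0 = a_0 = 64/225. Peel one level at a time: if S = 1 + c*j/S' with S'(0) = 1, then c is the j-coefficient of S and S' = c*j/(S - 1).
S_1 = c0/f = 1 + (-197/60)*j + (13253/3600)*j^2 + ...; c1 = -197/60.
S_2 = c1*j/(S_1 - 1) = 1 + (13253/11820)*j + (9902732/8732025)*j^2 + ...; c2 = 13253/11820.
S_3 = c2*j/(S_2 - 1) = 1 + (-39610928/39162615)*j + ...; c3 = -39610928/39162615.

The regular C-fraction coefficients are [64/225, -197/60, 13253/11820, -39610928/39162615].


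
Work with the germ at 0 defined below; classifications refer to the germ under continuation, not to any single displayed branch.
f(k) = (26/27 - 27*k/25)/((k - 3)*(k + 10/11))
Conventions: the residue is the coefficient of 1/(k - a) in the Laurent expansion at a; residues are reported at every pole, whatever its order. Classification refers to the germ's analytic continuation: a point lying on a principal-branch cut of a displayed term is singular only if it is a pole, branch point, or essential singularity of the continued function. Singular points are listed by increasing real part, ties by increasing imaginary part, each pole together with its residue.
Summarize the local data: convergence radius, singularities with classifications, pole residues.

Denominator factor (k + 10/11): pole of order 1 at -10/11, modulus 10/11.
Denominator factor (k - 3): pole of order 1 at 3, modulus 3.
The radius of convergence is the smallest modulus among the singular points: 10/11.
At the order-1 pole -10/11 set g(k) = (k - (-10/11))*f(k) = (26/27 - 27*k/25)/(k - 3).
Simple pole: residue = g(a) at a = -10/11, which is -2888/5805.
At the order-1 pole 3 set g(k) = (k - (3))*f(k) = (26/27 - 27*k/25)/(k + 10/11).
Simple pole: residue = g(a) at a = 3, which is -16907/29025.
List the singular points by increasing real part (a conjugate pair: the negative imaginary part first).

Radius of convergence at 0: 10/11.
At -10/11: a pole of order 1; residue -2888/5805.
At 3: a pole of order 1; residue -16907/29025.


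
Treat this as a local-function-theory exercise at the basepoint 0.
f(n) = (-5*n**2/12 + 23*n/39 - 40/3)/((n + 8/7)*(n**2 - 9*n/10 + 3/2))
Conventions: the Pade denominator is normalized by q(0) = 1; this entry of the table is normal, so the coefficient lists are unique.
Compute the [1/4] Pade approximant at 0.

Taylor coefficients needed (expand at 0): a_0 = -70/9, a_1 = 581/234, a_2 = 2471/14040, a_3 = 2323279/561600, a_4 = -175956487/67392000, a_5 = 78939637/2695680000.
Write the denominator as Q(n) = 1 + q1*n + q2*n^2 + q3*n^3 + q4*n^4. Requiring Q*f - P = O(n^6) with deg P <= 1 kills the coefficients of n^2..n^5 in Q*f:
  n^2: a_2 + q1*a_1 + q2*a_0 = 0, i.e. 2471/14040 + (581/234)*q1 + (-70/9)*q2 = 0.
  n^3: a_3 + q1*a_2 + q2*a_1 + q3*a_0 = 0, i.e. 2323279/561600 + (2471/14040)*q1 + (581/234)*q2 + (-70/9)*q3 = 0.
  n^4: a_4 + q1*a_3 + q2*a_2 + q3*a_1 + q4*a_0 = 0, i.e. -175956487/67392000 + (2323279/561600)*q1 + (2471/14040)*q2 + (581/234)*q3 + (-70/9)*q4 = 0.
  n^5: a_5 + q1*a_4 + q2*a_3 + q3*a_2 + q4*a_1 = 0, i.e. 78939637/2695680000 + (-175956487/67392000)*q1 + (2323279/561600)*q2 + (2471/14040)*q3 + (581/234)*q4 = 0.
Solving this linear system: q1 = 4797815099/4329522360, q2 = 78533953/208651680, q3 = 28143274973/41563414656, q4 = 79535342315/166253658624.
The numerator is Q*f truncated at degree 1: P0 = a_0 = -70/9; P1 = a_1 + q1*a_0 = -310828549451/50655411612.

The Pade approximant has numerator coefficients [-70/9, -310828549451/50655411612]; denominator coefficients [1, 4797815099/4329522360, 78533953/208651680, 28143274973/41563414656, 79535342315/166253658624].


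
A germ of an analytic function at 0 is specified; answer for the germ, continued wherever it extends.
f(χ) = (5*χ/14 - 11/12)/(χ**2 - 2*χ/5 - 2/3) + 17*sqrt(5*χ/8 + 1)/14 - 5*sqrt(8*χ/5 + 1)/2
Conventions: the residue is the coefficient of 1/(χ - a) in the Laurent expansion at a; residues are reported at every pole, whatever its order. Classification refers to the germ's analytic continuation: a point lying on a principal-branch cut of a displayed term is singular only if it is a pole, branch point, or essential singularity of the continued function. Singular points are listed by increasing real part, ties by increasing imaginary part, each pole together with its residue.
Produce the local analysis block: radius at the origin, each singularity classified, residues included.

Denominator factor (χ**2 - 2*χ/5 - 2/3): discriminant 212/75, real irrational roots 1/5 + (1/15)*sqrt(159) and 1/5 - (1/15)*sqrt(159); poles of order 1, moduli 1/5 + (1/15)*sqrt(159) and -1/5 + (1/15)*sqrt(159).
Branch term (-5/2)*sqrt(1 - χ/(-5/8)): its argument vanishes at χ = -5/8, a square-root branch point, modulus 5/8.
Branch term (17/14)*sqrt(1 - χ/(-8/5)): its argument vanishes at χ = -8/5, a square-root branch point, modulus 8/5.
The radius of convergence is the smallest modulus among the singular points: 5/8.
The branch terms are analytic at 1/5 - (1/15)*sqrt(159) and contribute nothing to the residue; only the rational part matters.
The factor χ**2 - 2*χ/5 - 2/3 splits as (χ - a)(χ - a') with a = 1/5 - (1/15)*sqrt(159), a' = 1/5 + (1/15)*sqrt(159). At the order-1 pole a set g(χ) = (χ - a)*(rational part) = [5*χ/14 - 11/12] / (χ - a').
Simple pole: residue = g(a) at a = 1/5 - (1/15)*sqrt(159), which is 5/28 + (355/8904)*sqrt(159).
The branch terms are analytic at 1/5 + (1/15)*sqrt(159) and contribute nothing to the residue; only the rational part matters.
The factor χ**2 - 2*χ/5 - 2/3 splits as (χ - a)(χ - a') with a = 1/5 + (1/15)*sqrt(159), a' = 1/5 - (1/15)*sqrt(159). At the order-1 pole a set g(χ) = (χ - a)*(rational part) = [5*χ/14 - 11/12] / (χ - a').
Simple pole: residue = g(a) at a = 1/5 + (1/15)*sqrt(159), which is 5/28 - (355/8904)*sqrt(159).
List the singular points by increasing real part (a conjugate pair: the negative imaginary part first).

Radius of convergence at 0: 5/8.
At -8/5: an algebraic (square-root) branch point.
At 1/5 - (1/15)*sqrt(159): a pole of order 1; residue 5/28 + (355/8904)*sqrt(159).
At -5/8: an algebraic (square-root) branch point.
At 1/5 + (1/15)*sqrt(159): a pole of order 1; residue 5/28 - (355/8904)*sqrt(159).


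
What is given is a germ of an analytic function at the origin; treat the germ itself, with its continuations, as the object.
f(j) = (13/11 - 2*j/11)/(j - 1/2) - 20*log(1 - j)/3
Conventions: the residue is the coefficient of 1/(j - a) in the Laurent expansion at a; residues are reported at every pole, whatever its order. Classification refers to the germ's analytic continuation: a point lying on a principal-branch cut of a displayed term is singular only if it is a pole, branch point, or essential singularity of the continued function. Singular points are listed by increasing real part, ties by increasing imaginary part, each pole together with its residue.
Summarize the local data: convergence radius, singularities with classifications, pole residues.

Denominator factor (j - 1/2): pole of order 1 at 1/2, modulus 1/2.
Branch term (-20/3)*log(1 - j/(1)): its argument vanishes at j = 1, a logarithmic branch point, modulus 1.
The radius of convergence is the smallest modulus among the singular points: 1/2.
The branch term is analytic at 1/2 and contributes nothing to the residue; only the rational part matters.
At the order-1 pole 1/2 set g(j) = (j - (1/2))*(rational part) = 13/11 - 2*j/11.
Simple pole: residue = g(a) at a = 1/2, which is 12/11.
List the singular points by increasing real part (a conjugate pair: the negative imaginary part first).

Radius of convergence at 0: 1/2.
At 1/2: a pole of order 1; residue 12/11.
At 1: a logarithmic branch point.


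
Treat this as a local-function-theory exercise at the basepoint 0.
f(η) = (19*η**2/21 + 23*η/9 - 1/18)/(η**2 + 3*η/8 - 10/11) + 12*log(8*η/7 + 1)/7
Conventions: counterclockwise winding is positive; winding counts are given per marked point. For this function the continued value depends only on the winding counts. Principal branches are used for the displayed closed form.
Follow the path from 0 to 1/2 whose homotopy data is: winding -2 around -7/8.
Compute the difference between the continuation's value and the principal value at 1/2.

Continued minus principal equals -(48/7)*pi*i.

The rational part is single-valued and drops out of the difference; each branch term changes only by its own monodromy.
(12/7)*log(1 - η/(-7/8)): each positive loop around -7/8 adds 2*pi*i to the log, so winding -2 contributes (12/7)*(-2)*2*pi*i = -(48/7)*pi*i.
Summing the contributions at η = 1/2 gives -(48/7)*pi*i.


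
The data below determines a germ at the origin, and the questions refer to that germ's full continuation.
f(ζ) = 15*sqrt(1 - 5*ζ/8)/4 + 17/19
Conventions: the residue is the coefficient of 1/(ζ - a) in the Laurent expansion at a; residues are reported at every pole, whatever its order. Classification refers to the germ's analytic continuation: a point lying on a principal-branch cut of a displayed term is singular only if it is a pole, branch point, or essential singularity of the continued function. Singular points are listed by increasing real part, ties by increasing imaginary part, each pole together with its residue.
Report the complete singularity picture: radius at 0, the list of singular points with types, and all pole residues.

Radius of convergence at 0: 8/5.
At 8/5: an algebraic (square-root) branch point.

Branch term (15/4)*sqrt(1 - ζ/(8/5)): its argument vanishes at ζ = 8/5, a square-root branch point, modulus 8/5.
The radius of convergence is the smallest modulus among the singular points: 8/5.


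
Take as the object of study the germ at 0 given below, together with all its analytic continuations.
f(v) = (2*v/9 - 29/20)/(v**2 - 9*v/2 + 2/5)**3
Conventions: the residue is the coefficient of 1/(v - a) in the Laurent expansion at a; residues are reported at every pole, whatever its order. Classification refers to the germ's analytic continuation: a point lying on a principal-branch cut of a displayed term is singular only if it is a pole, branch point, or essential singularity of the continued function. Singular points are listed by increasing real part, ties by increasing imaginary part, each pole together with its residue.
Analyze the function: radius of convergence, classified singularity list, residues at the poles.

Radius of convergence at 0: 9/4 - (1/20)*sqrt(1865).
At 9/4 - (1/20)*sqrt(1865): a pole of order 3; residue (4560/51895117)*sqrt(1865).
At 9/4 + (1/20)*sqrt(1865): a pole of order 3; residue -(4560/51895117)*sqrt(1865).

Denominator factor (v**2 - 9*v/2 + 2/5)^3: discriminant 373/20, real irrational roots 9/4 + (1/20)*sqrt(1865) and 9/4 - (1/20)*sqrt(1865); poles of order 3, moduli 9/4 + (1/20)*sqrt(1865) and 9/4 - (1/20)*sqrt(1865).
The radius of convergence is the smallest modulus among the singular points: 9/4 - (1/20)*sqrt(1865).
The factor v**2 - 9*v/2 + 2/5 splits as (v - a)(v - a') with a = 9/4 - (1/20)*sqrt(1865), a' = 9/4 + (1/20)*sqrt(1865). At the order-3 pole a set g(v) = (v - a)^3*f(v) = [2*v/9 - 29/20] / (v - a')^3.
Order-3 pole: residue = g''(a)/2; g''(9/4 - (1/20)*sqrt(1865)) = (9120/51895117)*sqrt(1865), so the residue is (4560/51895117)*sqrt(1865).
The factor v**2 - 9*v/2 + 2/5 splits as (v - a)(v - a') with a = 9/4 + (1/20)*sqrt(1865), a' = 9/4 - (1/20)*sqrt(1865). At the order-3 pole a set g(v) = (v - a)^3*f(v) = [2*v/9 - 29/20] / (v - a')^3.
Order-3 pole: residue = g''(a)/2; g''(9/4 + (1/20)*sqrt(1865)) = -(9120/51895117)*sqrt(1865), so the residue is -(4560/51895117)*sqrt(1865).
List the singular points by increasing real part (a conjugate pair: the negative imaginary part first).


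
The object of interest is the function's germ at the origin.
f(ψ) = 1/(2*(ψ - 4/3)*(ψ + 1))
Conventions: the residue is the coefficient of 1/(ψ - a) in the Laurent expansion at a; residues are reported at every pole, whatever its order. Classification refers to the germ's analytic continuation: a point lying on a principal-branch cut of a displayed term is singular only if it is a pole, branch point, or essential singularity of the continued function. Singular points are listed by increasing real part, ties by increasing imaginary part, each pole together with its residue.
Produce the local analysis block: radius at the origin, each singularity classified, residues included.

Radius of convergence at 0: 1.
At -1: a pole of order 1; residue -3/14.
At 4/3: a pole of order 1; residue 3/14.

Denominator factor (ψ - 4/3): pole of order 1 at 4/3, modulus 4/3.
Denominator factor (ψ + 1): pole of order 1 at -1, modulus 1.
The radius of convergence is the smallest modulus among the singular points: 1.
At the order-1 pole -1 set g(ψ) = (ψ - (-1))*f(ψ) = 1/(2*(ψ - 4/3)).
Simple pole: residue = g(a) at a = -1, which is -3/14.
At the order-1 pole 4/3 set g(ψ) = (ψ - (4/3))*f(ψ) = 1/(2*(ψ + 1)).
Simple pole: residue = g(a) at a = 4/3, which is 3/14.
List the singular points by increasing real part (a conjugate pair: the negative imaginary part first).


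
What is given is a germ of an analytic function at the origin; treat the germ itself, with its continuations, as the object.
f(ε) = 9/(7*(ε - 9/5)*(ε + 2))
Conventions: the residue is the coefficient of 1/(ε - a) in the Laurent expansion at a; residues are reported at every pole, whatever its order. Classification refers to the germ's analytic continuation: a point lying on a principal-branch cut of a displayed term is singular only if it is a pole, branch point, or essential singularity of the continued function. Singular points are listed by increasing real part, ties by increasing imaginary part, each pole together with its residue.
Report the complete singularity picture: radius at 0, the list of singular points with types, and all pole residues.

Radius of convergence at 0: 9/5.
At -2: a pole of order 1; residue -45/133.
At 9/5: a pole of order 1; residue 45/133.

Denominator factor (ε - 9/5): pole of order 1 at 9/5, modulus 9/5.
Denominator factor (ε + 2): pole of order 1 at -2, modulus 2.
The radius of convergence is the smallest modulus among the singular points: 9/5.
At the order-1 pole -2 set g(ε) = (ε - (-2))*f(ε) = 9/(7*(ε - 9/5)).
Simple pole: residue = g(a) at a = -2, which is -45/133.
At the order-1 pole 9/5 set g(ε) = (ε - (9/5))*f(ε) = 9/(7*(ε + 2)).
Simple pole: residue = g(a) at a = 9/5, which is 45/133.
List the singular points by increasing real part (a conjugate pair: the negative imaginary part first).


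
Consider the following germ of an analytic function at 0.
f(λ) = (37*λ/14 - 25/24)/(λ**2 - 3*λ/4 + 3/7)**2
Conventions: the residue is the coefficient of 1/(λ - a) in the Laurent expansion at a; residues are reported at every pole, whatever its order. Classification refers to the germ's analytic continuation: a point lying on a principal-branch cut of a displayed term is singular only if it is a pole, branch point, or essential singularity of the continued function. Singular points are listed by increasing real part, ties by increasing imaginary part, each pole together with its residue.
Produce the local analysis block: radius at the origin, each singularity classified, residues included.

Radius of convergence at 0: (1/7)*sqrt(21).
At (3/8) - ((1/56)*sqrt(903))*i: a pole of order 2; residue -((136/49923)*sqrt(903))*i.
At (3/8) + ((1/56)*sqrt(903))*i: a pole of order 2; residue ((136/49923)*sqrt(903))*i.

Denominator factor (λ**2 - 3*λ/4 + 3/7)^2: discriminant -129/112, complex-conjugate roots (3/8) + ((1/56)*sqrt(903))*i and (3/8) - ((1/56)*sqrt(903))*i; poles of order 2, moduli (1/7)*sqrt(21) and (1/7)*sqrt(21).
The radius of convergence is the smallest modulus among the singular points: (1/7)*sqrt(21).
The factor λ**2 - 3*λ/4 + 3/7 splits as (λ - a)(λ - a') with a = (3/8) - ((1/56)*sqrt(903))*i, a' = (3/8) + ((1/56)*sqrt(903))*i. At the order-2 pole a set g(λ) = (λ - a)^2*f(λ) = [37*λ/14 - 25/24] / (λ - a')^2.
Order-2 pole: residue = g'(a); g'((3/8) - ((1/56)*sqrt(903))*i) = -((136/49923)*sqrt(903))*i, so the residue is -((136/49923)*sqrt(903))*i.
The factor λ**2 - 3*λ/4 + 3/7 splits as (λ - a)(λ - a') with a = (3/8) + ((1/56)*sqrt(903))*i, a' = (3/8) - ((1/56)*sqrt(903))*i. At the order-2 pole a set g(λ) = (λ - a)^2*f(λ) = [37*λ/14 - 25/24] / (λ - a')^2.
Order-2 pole: residue = g'(a); g'((3/8) + ((1/56)*sqrt(903))*i) = ((136/49923)*sqrt(903))*i, so the residue is ((136/49923)*sqrt(903))*i.
List the singular points by increasing real part (a conjugate pair: the negative imaginary part first).


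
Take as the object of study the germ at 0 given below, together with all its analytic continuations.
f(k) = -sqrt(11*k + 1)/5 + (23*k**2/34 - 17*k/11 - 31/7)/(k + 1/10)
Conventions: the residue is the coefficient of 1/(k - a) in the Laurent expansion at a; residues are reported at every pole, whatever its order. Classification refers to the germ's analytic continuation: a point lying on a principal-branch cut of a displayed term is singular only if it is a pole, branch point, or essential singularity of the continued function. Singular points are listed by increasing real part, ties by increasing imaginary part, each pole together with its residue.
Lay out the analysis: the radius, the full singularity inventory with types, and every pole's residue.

Radius of convergence at 0: 1/11.
At -1/10: a pole of order 1; residue -1117169/261800.
At -1/11: an algebraic (square-root) branch point.

Denominator factor (k + 1/10): pole of order 1 at -1/10, modulus 1/10.
Branch term (-1/5)*sqrt(1 - k/(-1/11)): its argument vanishes at k = -1/11, a square-root branch point, modulus 1/11.
The radius of convergence is the smallest modulus among the singular points: 1/11.
The branch term is analytic at -1/10 and contributes nothing to the residue; only the rational part matters.
At the order-1 pole -1/10 set g(k) = (k - (-1/10))*(rational part) = 23*k**2/34 - 17*k/11 - 31/7.
Simple pole: residue = g(a) at a = -1/10, which is -1117169/261800.
List the singular points by increasing real part (a conjugate pair: the negative imaginary part first).


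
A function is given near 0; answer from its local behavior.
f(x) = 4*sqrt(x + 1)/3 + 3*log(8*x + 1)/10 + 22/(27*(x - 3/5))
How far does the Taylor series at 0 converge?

Denominator factor (x - 3/5): pole of order 1 at 3/5, modulus 3/5.
Branch term (3/10)*log(1 - x/(-1/8)): its argument vanishes at x = -1/8, a logarithmic branch point, modulus 1/8.
Branch term (4/3)*sqrt(1 - x/(-1)): its argument vanishes at x = -1, a square-root branch point, modulus 1.
The radius of convergence is the smallest modulus among the singular points: 1/8.

The radius of convergence is 1/8.


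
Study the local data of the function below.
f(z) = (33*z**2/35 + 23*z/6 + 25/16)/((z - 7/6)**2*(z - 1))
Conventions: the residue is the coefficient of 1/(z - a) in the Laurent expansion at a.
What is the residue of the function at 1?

The residue is 31947/140.

At the order-1 pole 1 set g(z) = (z - (1))*f(z) = (33*z**2/35 + 23*z/6 + 25/16)/(z - 7/6)**2.
Simple pole: residue = g(a) at a = 1, which is 31947/140.


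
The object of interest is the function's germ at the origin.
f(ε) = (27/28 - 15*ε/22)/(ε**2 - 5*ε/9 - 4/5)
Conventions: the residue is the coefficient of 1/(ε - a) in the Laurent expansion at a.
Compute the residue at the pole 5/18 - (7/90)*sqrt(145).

The factor ε**2 - 5*ε/9 - 4/5 splits as (ε - a)(ε - a') with a = 5/18 - (7/90)*sqrt(145), a' = 5/18 + (7/90)*sqrt(145). At the order-1 pole a set g(ε) = (ε - a)*f(ε) = [27/28 - 15*ε/22] / (ε - a').
Simple pole: residue = g(a) at a = 5/18 - (7/90)*sqrt(145), which is -15/44 - (537/15631)*sqrt(145).

The residue is -15/44 - (537/15631)*sqrt(145).


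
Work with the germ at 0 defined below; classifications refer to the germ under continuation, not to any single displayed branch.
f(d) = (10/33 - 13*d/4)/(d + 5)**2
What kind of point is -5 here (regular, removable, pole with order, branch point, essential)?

The denominator factor d + 5 vanishes at -5 and appears to the power 2; the numerator there equals 2185/132, nonzero, and no other factor vanishes.
Hence a pole whose order is the multiplicity, 2.

The point is a pole of order 2.


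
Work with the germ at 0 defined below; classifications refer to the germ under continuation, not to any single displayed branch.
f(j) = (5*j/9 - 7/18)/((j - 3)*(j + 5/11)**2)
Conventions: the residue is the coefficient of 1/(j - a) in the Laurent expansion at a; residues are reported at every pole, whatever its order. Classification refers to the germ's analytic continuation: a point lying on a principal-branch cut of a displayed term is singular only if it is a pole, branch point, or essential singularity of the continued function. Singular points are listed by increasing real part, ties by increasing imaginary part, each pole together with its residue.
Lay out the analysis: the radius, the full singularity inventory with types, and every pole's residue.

Radius of convergence at 0: 5/11.
At -5/11: a pole of order 2; residue -2783/25992.
At 3: a pole of order 1; residue 2783/25992.

Denominator factor (j + 5/11)^2: pole of order 2 at -5/11, modulus 5/11.
Denominator factor (j - 3): pole of order 1 at 3, modulus 3.
The radius of convergence is the smallest modulus among the singular points: 5/11.
At the order-2 pole -5/11 set g(j) = (j - (-5/11))^2*f(j) = (5*j/9 - 7/18)/(j - 3).
Order-2 pole: residue = g'(a); g'(-5/11) = -2783/25992, so the residue is -2783/25992.
At the order-1 pole 3 set g(j) = (j - (3))*f(j) = (5*j/9 - 7/18)/(j + 5/11)**2.
Simple pole: residue = g(a) at a = 3, which is 2783/25992.
List the singular points by increasing real part (a conjugate pair: the negative imaginary part first).


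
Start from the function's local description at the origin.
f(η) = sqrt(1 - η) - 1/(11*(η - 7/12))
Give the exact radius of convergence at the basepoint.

Denominator factor (η - 7/12): pole of order 1 at 7/12, modulus 7/12.
Branch term (1)*sqrt(1 - η/(1)): its argument vanishes at η = 1, a square-root branch point, modulus 1.
The radius of convergence is the smallest modulus among the singular points: 7/12.

The radius of convergence is 7/12.


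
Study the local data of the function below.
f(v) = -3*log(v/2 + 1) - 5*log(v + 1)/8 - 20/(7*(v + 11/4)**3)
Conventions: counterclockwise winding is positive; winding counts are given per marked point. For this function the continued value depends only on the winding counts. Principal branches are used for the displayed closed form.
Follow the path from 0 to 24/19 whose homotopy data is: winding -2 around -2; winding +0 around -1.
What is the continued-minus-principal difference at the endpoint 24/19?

The rational part is single-valued and drops out of the difference; each branch term changes only by its own monodromy.
(-3)*log(1 - v/(-2)): each positive loop around -2 adds 2*pi*i to the log, so winding -2 contributes (-3)*(-2)*2*pi*i = (12)*pi*i.
(-5/8)*log(1 - v/(-1)): winding 0 around -1, so this term returns to its principal value, contribution 0.
Summing the contributions at v = 24/19 gives (12)*pi*i.

Continued minus principal equals (12)*pi*i.


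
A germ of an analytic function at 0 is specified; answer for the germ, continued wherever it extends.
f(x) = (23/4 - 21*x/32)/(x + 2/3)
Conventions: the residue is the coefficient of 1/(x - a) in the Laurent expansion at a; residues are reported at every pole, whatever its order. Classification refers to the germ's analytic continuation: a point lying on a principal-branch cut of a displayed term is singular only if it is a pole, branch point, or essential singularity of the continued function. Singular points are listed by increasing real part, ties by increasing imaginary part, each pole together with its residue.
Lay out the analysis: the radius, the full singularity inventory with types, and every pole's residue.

Radius of convergence at 0: 2/3.
At -2/3: a pole of order 1; residue 99/16.

Denominator factor (x + 2/3): pole of order 1 at -2/3, modulus 2/3.
The radius of convergence is the smallest modulus among the singular points: 2/3.
At the order-1 pole -2/3 set g(x) = (x - (-2/3))*f(x) = 23/4 - 21*x/32.
Simple pole: residue = g(a) at a = -2/3, which is 99/16.


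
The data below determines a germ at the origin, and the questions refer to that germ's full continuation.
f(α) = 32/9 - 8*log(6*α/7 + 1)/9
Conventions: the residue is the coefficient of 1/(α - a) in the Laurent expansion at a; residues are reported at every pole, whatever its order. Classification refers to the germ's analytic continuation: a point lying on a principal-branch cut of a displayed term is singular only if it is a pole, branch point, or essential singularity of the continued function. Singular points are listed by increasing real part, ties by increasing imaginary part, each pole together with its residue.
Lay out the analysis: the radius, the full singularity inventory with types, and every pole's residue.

Branch term (-8/9)*log(1 - α/(-7/6)): its argument vanishes at α = -7/6, a logarithmic branch point, modulus 7/6.
The radius of convergence is the smallest modulus among the singular points: 7/6.

Radius of convergence at 0: 7/6.
At -7/6: a logarithmic branch point.


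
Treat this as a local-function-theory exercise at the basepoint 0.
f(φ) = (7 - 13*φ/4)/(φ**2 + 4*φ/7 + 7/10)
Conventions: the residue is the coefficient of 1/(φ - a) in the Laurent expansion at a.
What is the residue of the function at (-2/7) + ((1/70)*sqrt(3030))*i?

The factor φ**2 + 4*φ/7 + 7/10 splits as (φ - a)(φ - a') with a = (-2/7) + ((1/70)*sqrt(3030))*i, a' = (-2/7) - ((1/70)*sqrt(3030))*i. At the order-1 pole a set g(φ) = (φ - a)*f(φ) = [7 - 13*φ/4] / (φ - a').
Simple pole: residue = g(a) at a = (-2/7) + ((1/70)*sqrt(3030))*i, which is (-13/8) - ((37/404)*sqrt(3030))*i.

The residue is (-13/8) - ((37/404)*sqrt(3030))*i.


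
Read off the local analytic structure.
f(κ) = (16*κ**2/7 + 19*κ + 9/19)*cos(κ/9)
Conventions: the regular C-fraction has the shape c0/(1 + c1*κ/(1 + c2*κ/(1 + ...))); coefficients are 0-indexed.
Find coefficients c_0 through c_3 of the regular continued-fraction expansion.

Taylor coefficients (expand at 0): a_0 = 9/19, a_1 = 19, a_2 = 5465/2394, a_3 = -19/162.
c0 = a_0 = 9/19. Peel one level at a time: if S = 1 + c*κ/S' with S'(0) = 1, then c is the κ-coefficient of S and S' = c*κ/(S - 1).
S_1 = c0/f = 1 + (-361/9)*κ + (606343/378)*κ^2 + ...; c1 = -361/9.
S_2 = c1*κ/(S_1 - 1) = 1 + (606343/15162)*κ + (14212561/689658732)*κ^2 + ...; c2 = 606343/15162.
S_3 = c2*κ/(S_2 - 1) = 1 + (-14212561/27580117698)*κ + ...; c3 = -14212561/27580117698.

The regular C-fraction coefficients are [9/19, -361/9, 606343/15162, -14212561/27580117698].


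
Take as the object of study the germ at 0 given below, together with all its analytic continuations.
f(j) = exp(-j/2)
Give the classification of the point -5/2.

The point is a regular point.

There is no denominator, hence no pole anywhere.
The factor exp(-j/2) is entire.
So the germ continues analytically to -5/2.


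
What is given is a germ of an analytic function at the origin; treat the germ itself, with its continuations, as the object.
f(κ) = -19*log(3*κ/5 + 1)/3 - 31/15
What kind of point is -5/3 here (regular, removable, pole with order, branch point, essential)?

The term (-19/3)*log(1 - κ/(-5/3)) has argument 1 - -5/3/(-5/3) = 0 at -5/3: a logarithmic (infinitely-sheeted) branch point; the remaining terms are analytic or single-valued there.

The point is a logarithmic branch point.


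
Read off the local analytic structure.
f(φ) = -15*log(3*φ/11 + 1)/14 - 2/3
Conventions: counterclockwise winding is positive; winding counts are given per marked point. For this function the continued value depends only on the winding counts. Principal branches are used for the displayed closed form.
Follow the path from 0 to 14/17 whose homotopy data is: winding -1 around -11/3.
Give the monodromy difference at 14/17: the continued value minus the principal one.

Continued minus principal equals (15/7)*pi*i.

The rational part is single-valued and drops out of the difference; each branch term changes only by its own monodromy.
(-15/14)*log(1 - φ/(-11/3)): each positive loop around -11/3 adds 2*pi*i to the log, so winding -1 contributes (-15/14)*(-1)*2*pi*i = (15/7)*pi*i.
Summing the contributions at φ = 14/17 gives (15/7)*pi*i.


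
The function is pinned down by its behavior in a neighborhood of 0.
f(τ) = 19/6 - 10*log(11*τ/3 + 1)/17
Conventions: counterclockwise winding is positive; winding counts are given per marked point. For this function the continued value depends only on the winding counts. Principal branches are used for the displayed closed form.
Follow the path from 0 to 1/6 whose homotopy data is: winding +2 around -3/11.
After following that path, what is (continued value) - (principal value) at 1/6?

The rational part is single-valued and drops out of the difference; each branch term changes only by its own monodromy.
(-10/17)*log(1 - τ/(-3/11)): each positive loop around -3/11 adds 2*pi*i to the log, so winding +2 contributes (-10/17)*(2)*2*pi*i = -(40/17)*pi*i.
Summing the contributions at τ = 1/6 gives -(40/17)*pi*i.

Continued minus principal equals -(40/17)*pi*i.


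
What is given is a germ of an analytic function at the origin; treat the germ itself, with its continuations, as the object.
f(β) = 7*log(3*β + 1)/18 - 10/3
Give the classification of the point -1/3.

The point is a logarithmic branch point.

The term (7/18)*log(1 - β/(-1/3)) has argument 1 - -1/3/(-1/3) = 0 at -1/3: a logarithmic (infinitely-sheeted) branch point; the remaining terms are analytic or single-valued there.


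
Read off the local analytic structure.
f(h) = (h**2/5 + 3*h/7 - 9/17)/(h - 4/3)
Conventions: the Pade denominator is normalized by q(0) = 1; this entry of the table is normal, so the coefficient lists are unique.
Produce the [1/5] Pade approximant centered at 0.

The Pade approximant has numerator coefficients [27/68, -11504061/25212635]; denominator coefficients [1, -47095609/43221660, 15454411/43221660, -118821619/972487350, 211041383/5834924100, -1477289681/87523861500].

Taylor coefficients needed (expand at 0): a_0 = 27/68, a_1 = -45/1904, a_2 = -6387/38080, a_3 = -19161/152320, a_4 = -57483/609280, a_5 = -172449/2437120, a_6 = -517347/9748480.
Write the denominator as Q(h) = 1 + q1*h + q2*h^2 + q3*h^3 + q4*h^4 + q5*h^5. Requiring Q*f - P = O(h^7) with deg P <= 1 kills the coefficients of h^2..h^6 in Q*f:
  h^2: a_2 + q1*a_1 + q2*a_0 = 0, i.e. -6387/38080 + (-45/1904)*q1 + (27/68)*q2 = 0.
  h^3: a_3 + q1*a_2 + q2*a_1 + q3*a_0 = 0, i.e. -19161/152320 + (-6387/38080)*q1 + (-45/1904)*q2 + (27/68)*q3 = 0.
  h^4: a_4 + q1*a_3 + q2*a_2 + q3*a_1 + q4*a_0 = 0, i.e. -57483/609280 + (-19161/152320)*q1 + (-6387/38080)*q2 + (-45/1904)*q3 + (27/68)*q4 = 0.
  h^5: a_5 + q1*a_4 + q2*a_3 + q3*a_2 + q4*a_1 + q5*a_0 = 0, i.e. -172449/2437120 + (-57483/609280)*q1 + (-19161/152320)*q2 + (-6387/38080)*q3 + (-45/1904)*q4 + (27/68)*q5 = 0.
  h^6: a_6 + q1*a_5 + q2*a_4 + q3*a_3 + q4*a_2 + q5*a_1 = 0, i.e. -517347/9748480 + (-172449/2437120)*q1 + (-57483/609280)*q2 + (-19161/152320)*q3 + (-6387/38080)*q4 + (-45/1904)*q5 = 0.
Solving this linear system: q1 = -47095609/43221660, q2 = 15454411/43221660, q3 = -118821619/972487350, q4 = 211041383/5834924100, q5 = -1477289681/87523861500.
The numerator is Q*f truncated at degree 1: P0 = a_0 = 27/68; P1 = a_1 + q1*a_0 = -11504061/25212635.


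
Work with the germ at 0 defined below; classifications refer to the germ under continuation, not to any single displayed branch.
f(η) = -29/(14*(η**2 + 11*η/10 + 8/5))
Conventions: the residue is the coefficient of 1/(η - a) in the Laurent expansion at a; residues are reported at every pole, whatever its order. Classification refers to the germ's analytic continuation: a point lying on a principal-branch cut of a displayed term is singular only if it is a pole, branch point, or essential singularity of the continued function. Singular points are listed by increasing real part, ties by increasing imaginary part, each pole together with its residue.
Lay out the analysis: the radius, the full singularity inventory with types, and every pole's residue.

Radius of convergence at 0: (2/5)*sqrt(10).
At (-11/20) - ((1/20)*sqrt(519))*i: a pole of order 1; residue -((145/3633)*sqrt(519))*i.
At (-11/20) + ((1/20)*sqrt(519))*i: a pole of order 1; residue ((145/3633)*sqrt(519))*i.

Denominator factor (η**2 + 11*η/10 + 8/5): discriminant -519/100, complex-conjugate roots (-11/20) + ((1/20)*sqrt(519))*i and (-11/20) - ((1/20)*sqrt(519))*i; poles of order 1, moduli (2/5)*sqrt(10) and (2/5)*sqrt(10).
The radius of convergence is the smallest modulus among the singular points: (2/5)*sqrt(10).
The factor η**2 + 11*η/10 + 8/5 splits as (η - a)(η - a') with a = (-11/20) - ((1/20)*sqrt(519))*i, a' = (-11/20) + ((1/20)*sqrt(519))*i. At the order-1 pole a set g(η) = (η - a)*f(η) = [-29/14] / (η - a').
Simple pole: residue = g(a) at a = (-11/20) - ((1/20)*sqrt(519))*i, which is -((145/3633)*sqrt(519))*i.
The factor η**2 + 11*η/10 + 8/5 splits as (η - a)(η - a') with a = (-11/20) + ((1/20)*sqrt(519))*i, a' = (-11/20) - ((1/20)*sqrt(519))*i. At the order-1 pole a set g(η) = (η - a)*f(η) = [-29/14] / (η - a').
Simple pole: residue = g(a) at a = (-11/20) + ((1/20)*sqrt(519))*i, which is ((145/3633)*sqrt(519))*i.
List the singular points by increasing real part (a conjugate pair: the negative imaginary part first).
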